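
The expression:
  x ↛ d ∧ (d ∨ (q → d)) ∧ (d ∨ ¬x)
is never true.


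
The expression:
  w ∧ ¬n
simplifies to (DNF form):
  w ∧ ¬n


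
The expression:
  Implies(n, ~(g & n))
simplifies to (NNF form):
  ~g | ~n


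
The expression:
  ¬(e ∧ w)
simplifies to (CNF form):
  ¬e ∨ ¬w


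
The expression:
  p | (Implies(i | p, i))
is always true.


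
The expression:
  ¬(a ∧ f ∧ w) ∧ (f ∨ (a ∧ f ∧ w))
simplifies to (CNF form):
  f ∧ (¬a ∨ ¬w)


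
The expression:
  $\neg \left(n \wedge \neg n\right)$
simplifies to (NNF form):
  $\text{True}$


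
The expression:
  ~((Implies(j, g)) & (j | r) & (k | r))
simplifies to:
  (j & ~g) | (~j & ~r) | (~k & ~r)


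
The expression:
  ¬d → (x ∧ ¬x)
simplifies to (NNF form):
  d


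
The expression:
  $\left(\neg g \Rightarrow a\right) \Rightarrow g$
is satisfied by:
  {g: True, a: False}
  {a: False, g: False}
  {a: True, g: True}


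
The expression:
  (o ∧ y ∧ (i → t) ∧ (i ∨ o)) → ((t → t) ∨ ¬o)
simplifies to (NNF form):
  True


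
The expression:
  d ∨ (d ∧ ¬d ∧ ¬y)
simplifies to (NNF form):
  d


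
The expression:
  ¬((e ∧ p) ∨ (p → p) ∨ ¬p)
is never true.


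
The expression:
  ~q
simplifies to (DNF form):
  ~q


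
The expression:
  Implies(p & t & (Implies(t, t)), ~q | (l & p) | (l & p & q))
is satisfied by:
  {l: True, p: False, t: False, q: False}
  {l: False, p: False, t: False, q: False}
  {l: True, q: True, p: False, t: False}
  {q: True, l: False, p: False, t: False}
  {l: True, t: True, q: False, p: False}
  {t: True, q: False, p: False, l: False}
  {l: True, q: True, t: True, p: False}
  {q: True, t: True, l: False, p: False}
  {l: True, p: True, q: False, t: False}
  {p: True, q: False, t: False, l: False}
  {l: True, q: True, p: True, t: False}
  {q: True, p: True, l: False, t: False}
  {l: True, t: True, p: True, q: False}
  {t: True, p: True, q: False, l: False}
  {l: True, q: True, t: True, p: True}


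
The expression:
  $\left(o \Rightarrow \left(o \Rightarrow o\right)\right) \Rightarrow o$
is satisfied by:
  {o: True}


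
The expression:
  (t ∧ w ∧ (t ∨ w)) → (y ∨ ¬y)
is always true.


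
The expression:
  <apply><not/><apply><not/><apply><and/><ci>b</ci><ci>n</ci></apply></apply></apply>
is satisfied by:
  {b: True, n: True}


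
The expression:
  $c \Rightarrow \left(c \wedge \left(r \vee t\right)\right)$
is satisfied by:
  {r: True, t: True, c: False}
  {r: True, c: False, t: False}
  {t: True, c: False, r: False}
  {t: False, c: False, r: False}
  {r: True, t: True, c: True}
  {r: True, c: True, t: False}
  {t: True, c: True, r: False}


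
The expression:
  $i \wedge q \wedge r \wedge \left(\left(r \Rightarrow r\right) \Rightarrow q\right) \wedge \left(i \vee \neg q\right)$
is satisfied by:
  {r: True, i: True, q: True}


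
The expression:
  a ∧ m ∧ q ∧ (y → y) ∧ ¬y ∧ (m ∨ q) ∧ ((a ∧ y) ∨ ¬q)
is never true.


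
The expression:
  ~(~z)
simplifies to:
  z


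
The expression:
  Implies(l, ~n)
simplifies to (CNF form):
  ~l | ~n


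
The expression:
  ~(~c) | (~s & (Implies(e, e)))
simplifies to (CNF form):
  c | ~s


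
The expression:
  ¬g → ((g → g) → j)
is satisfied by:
  {g: True, j: True}
  {g: True, j: False}
  {j: True, g: False}


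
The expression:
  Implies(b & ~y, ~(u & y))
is always true.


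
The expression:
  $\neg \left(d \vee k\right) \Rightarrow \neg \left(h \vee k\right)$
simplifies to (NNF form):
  $d \vee k \vee \neg h$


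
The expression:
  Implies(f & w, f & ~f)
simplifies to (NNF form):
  ~f | ~w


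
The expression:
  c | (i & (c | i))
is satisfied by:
  {i: True, c: True}
  {i: True, c: False}
  {c: True, i: False}


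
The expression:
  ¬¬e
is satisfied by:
  {e: True}


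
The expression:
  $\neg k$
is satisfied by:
  {k: False}


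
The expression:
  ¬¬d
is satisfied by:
  {d: True}


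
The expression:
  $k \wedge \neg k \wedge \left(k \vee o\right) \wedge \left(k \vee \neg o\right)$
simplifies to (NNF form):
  $\text{False}$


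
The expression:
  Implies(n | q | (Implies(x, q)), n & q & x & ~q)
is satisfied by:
  {x: True, q: False, n: False}


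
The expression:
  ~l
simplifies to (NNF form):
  ~l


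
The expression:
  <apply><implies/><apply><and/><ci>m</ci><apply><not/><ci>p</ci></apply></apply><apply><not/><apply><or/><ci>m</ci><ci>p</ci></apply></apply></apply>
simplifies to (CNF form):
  <apply><or/><ci>p</ci><apply><not/><ci>m</ci></apply></apply>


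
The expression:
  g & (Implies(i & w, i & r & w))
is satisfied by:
  {r: True, g: True, w: False, i: False}
  {g: True, r: False, w: False, i: False}
  {r: True, i: True, g: True, w: False}
  {i: True, g: True, r: False, w: False}
  {r: True, w: True, g: True, i: False}
  {w: True, g: True, i: False, r: False}
  {r: True, i: True, w: True, g: True}


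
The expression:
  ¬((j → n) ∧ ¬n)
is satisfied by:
  {n: True, j: True}
  {n: True, j: False}
  {j: True, n: False}


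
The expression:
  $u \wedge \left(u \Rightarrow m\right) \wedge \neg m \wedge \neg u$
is never true.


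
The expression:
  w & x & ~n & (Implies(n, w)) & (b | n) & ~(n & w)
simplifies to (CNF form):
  b & w & x & ~n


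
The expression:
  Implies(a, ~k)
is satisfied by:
  {k: False, a: False}
  {a: True, k: False}
  {k: True, a: False}


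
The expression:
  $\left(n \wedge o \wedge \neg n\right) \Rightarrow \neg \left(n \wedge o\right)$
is always true.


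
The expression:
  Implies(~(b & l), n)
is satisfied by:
  {n: True, l: True, b: True}
  {n: True, l: True, b: False}
  {n: True, b: True, l: False}
  {n: True, b: False, l: False}
  {l: True, b: True, n: False}


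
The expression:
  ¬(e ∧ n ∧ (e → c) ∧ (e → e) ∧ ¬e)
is always true.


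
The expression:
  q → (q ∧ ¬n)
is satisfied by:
  {q: False, n: False}
  {n: True, q: False}
  {q: True, n: False}


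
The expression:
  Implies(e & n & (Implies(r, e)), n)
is always true.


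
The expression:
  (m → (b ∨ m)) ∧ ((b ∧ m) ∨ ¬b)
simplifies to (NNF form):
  m ∨ ¬b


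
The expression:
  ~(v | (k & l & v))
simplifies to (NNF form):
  ~v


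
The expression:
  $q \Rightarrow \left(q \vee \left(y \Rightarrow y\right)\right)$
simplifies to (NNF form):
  $\text{True}$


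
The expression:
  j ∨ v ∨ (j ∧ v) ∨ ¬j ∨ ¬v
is always true.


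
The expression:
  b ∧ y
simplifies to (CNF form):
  b ∧ y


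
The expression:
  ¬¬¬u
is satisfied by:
  {u: False}


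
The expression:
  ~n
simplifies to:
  ~n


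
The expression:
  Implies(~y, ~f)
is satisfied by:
  {y: True, f: False}
  {f: False, y: False}
  {f: True, y: True}


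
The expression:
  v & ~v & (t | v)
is never true.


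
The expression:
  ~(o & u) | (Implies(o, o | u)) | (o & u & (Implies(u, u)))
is always true.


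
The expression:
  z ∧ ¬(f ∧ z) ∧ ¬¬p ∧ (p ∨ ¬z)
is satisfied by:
  {z: True, p: True, f: False}


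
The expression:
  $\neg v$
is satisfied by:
  {v: False}


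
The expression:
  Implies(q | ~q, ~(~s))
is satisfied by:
  {s: True}


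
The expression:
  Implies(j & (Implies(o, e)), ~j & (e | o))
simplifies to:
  ~j | (o & ~e)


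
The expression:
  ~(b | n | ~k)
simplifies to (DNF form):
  k & ~b & ~n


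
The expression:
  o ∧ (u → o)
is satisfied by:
  {o: True}


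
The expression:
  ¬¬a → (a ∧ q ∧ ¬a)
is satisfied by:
  {a: False}


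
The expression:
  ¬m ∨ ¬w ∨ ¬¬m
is always true.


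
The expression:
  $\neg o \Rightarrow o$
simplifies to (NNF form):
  $o$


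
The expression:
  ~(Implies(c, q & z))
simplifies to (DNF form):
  (c & ~q) | (c & ~z)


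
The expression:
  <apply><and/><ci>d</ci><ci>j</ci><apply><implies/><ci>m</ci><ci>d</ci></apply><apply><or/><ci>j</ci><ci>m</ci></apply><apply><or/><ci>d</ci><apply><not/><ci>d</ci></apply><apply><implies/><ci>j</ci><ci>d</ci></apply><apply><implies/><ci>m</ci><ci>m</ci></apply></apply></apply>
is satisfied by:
  {j: True, d: True}


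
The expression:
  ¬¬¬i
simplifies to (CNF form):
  ¬i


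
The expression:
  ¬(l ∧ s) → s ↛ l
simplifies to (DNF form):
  s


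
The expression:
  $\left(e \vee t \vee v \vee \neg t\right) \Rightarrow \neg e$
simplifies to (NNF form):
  $\neg e$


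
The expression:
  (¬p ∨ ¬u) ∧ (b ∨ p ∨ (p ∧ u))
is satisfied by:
  {b: True, p: False, u: False}
  {u: True, b: True, p: False}
  {p: True, b: True, u: False}
  {p: True, b: False, u: False}


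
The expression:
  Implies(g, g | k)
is always true.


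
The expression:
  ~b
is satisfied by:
  {b: False}


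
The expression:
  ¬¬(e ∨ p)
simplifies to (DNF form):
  e ∨ p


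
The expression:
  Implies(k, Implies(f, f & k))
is always true.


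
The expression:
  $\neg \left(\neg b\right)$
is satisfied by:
  {b: True}


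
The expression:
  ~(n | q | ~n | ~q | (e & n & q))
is never true.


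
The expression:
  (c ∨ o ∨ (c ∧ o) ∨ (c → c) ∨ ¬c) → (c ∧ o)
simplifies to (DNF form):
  c ∧ o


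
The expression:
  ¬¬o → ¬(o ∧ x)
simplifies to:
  ¬o ∨ ¬x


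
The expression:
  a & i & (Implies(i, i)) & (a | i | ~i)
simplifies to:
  a & i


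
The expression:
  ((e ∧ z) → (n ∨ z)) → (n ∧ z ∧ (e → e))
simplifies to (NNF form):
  n ∧ z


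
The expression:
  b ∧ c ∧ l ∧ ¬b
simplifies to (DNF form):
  False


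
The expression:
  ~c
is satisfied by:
  {c: False}


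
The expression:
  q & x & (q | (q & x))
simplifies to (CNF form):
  q & x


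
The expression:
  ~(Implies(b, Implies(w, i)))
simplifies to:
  b & w & ~i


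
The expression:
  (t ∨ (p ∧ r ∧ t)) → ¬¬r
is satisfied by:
  {r: True, t: False}
  {t: False, r: False}
  {t: True, r: True}


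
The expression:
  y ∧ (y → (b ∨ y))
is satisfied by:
  {y: True}


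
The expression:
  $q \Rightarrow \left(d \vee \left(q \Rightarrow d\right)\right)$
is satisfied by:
  {d: True, q: False}
  {q: False, d: False}
  {q: True, d: True}


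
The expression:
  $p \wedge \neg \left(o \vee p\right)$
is never true.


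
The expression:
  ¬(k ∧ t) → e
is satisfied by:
  {k: True, e: True, t: True}
  {k: True, e: True, t: False}
  {e: True, t: True, k: False}
  {e: True, t: False, k: False}
  {k: True, t: True, e: False}


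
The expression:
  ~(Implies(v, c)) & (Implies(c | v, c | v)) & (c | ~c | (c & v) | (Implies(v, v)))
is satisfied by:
  {v: True, c: False}


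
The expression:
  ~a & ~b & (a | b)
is never true.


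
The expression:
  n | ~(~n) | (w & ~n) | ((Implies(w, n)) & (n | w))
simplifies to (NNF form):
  n | w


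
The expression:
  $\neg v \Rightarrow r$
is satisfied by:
  {r: True, v: True}
  {r: True, v: False}
  {v: True, r: False}


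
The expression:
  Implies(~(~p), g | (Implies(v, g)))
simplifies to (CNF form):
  g | ~p | ~v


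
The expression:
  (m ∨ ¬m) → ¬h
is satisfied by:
  {h: False}


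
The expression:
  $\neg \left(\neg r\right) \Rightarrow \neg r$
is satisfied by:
  {r: False}


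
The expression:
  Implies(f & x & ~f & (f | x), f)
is always true.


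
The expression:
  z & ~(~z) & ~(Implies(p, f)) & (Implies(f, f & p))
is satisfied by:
  {z: True, p: True, f: False}


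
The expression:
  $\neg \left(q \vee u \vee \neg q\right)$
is never true.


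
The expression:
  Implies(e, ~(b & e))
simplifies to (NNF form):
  ~b | ~e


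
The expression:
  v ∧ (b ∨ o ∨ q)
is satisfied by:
  {b: True, q: True, o: True, v: True}
  {b: True, q: True, v: True, o: False}
  {b: True, o: True, v: True, q: False}
  {b: True, v: True, o: False, q: False}
  {q: True, v: True, o: True, b: False}
  {q: True, v: True, o: False, b: False}
  {v: True, o: True, q: False, b: False}


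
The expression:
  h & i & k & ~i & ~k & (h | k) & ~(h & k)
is never true.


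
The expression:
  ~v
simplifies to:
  ~v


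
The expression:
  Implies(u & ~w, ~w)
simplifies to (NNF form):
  True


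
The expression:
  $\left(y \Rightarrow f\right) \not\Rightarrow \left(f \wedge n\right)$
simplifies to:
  $\left(f \wedge \neg n\right) \vee \left(\neg f \wedge \neg y\right)$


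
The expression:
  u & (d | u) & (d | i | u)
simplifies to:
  u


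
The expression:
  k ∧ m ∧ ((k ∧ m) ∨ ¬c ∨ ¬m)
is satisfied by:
  {m: True, k: True}


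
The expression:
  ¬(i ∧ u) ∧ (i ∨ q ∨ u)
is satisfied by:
  {q: True, i: False, u: False}
  {u: True, i: False, q: True}
  {u: True, i: False, q: False}
  {q: True, i: True, u: False}
  {i: True, u: False, q: False}


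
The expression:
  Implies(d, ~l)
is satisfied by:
  {l: False, d: False}
  {d: True, l: False}
  {l: True, d: False}


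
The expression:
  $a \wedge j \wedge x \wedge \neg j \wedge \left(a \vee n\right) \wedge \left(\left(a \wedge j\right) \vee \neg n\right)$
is never true.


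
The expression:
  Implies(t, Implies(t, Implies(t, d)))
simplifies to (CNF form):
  d | ~t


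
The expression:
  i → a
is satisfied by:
  {a: True, i: False}
  {i: False, a: False}
  {i: True, a: True}


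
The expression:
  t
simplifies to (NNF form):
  t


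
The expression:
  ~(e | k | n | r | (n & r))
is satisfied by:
  {n: False, e: False, r: False, k: False}


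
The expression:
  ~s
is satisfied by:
  {s: False}


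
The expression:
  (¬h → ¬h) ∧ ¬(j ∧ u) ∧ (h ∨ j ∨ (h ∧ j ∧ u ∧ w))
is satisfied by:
  {h: True, j: False, u: False}
  {h: True, u: True, j: False}
  {h: True, j: True, u: False}
  {j: True, u: False, h: False}


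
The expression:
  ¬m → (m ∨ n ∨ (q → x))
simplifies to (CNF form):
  m ∨ n ∨ x ∨ ¬q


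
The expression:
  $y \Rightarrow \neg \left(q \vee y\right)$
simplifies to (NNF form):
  $\neg y$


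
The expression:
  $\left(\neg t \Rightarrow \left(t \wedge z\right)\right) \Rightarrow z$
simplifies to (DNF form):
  $z \vee \neg t$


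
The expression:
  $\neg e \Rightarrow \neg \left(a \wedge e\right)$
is always true.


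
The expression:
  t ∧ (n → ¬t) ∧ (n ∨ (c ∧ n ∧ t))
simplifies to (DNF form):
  False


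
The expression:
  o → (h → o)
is always true.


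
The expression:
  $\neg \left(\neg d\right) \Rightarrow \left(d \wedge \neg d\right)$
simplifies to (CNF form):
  $\neg d$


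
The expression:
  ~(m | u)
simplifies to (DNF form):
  ~m & ~u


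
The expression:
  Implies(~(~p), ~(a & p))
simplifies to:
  ~a | ~p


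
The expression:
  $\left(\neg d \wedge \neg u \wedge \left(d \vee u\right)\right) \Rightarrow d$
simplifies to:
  $\text{True}$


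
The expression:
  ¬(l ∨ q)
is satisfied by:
  {q: False, l: False}


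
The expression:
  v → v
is always true.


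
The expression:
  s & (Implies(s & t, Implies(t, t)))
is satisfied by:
  {s: True}


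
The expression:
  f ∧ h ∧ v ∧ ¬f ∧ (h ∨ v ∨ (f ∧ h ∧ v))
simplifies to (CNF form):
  False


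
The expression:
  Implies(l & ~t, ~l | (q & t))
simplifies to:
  t | ~l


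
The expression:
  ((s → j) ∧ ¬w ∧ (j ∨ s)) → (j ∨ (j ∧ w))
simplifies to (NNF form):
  True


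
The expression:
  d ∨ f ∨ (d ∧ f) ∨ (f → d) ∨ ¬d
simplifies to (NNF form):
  True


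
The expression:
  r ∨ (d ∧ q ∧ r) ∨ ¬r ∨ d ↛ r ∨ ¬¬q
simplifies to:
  True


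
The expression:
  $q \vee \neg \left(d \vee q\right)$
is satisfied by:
  {q: True, d: False}
  {d: False, q: False}
  {d: True, q: True}


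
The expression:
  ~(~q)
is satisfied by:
  {q: True}


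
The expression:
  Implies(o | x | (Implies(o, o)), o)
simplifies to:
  o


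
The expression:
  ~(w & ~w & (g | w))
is always true.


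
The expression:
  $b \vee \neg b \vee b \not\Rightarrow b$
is always true.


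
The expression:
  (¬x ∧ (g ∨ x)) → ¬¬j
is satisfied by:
  {x: True, j: True, g: False}
  {x: True, j: False, g: False}
  {j: True, x: False, g: False}
  {x: False, j: False, g: False}
  {g: True, x: True, j: True}
  {g: True, x: True, j: False}
  {g: True, j: True, x: False}


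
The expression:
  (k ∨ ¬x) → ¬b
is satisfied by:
  {x: True, k: False, b: False}
  {k: False, b: False, x: False}
  {x: True, k: True, b: False}
  {k: True, x: False, b: False}
  {b: True, x: True, k: False}


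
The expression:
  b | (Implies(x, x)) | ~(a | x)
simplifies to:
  True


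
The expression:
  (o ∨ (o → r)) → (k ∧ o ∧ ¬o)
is never true.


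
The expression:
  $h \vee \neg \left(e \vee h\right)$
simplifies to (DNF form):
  $h \vee \neg e$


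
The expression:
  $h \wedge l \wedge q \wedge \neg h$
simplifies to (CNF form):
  $\text{False}$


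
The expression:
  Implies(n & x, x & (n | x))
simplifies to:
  True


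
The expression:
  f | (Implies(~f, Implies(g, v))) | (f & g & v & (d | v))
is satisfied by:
  {v: True, f: True, g: False}
  {v: True, f: False, g: False}
  {f: True, v: False, g: False}
  {v: False, f: False, g: False}
  {g: True, v: True, f: True}
  {g: True, v: True, f: False}
  {g: True, f: True, v: False}


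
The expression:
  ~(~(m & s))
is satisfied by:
  {m: True, s: True}


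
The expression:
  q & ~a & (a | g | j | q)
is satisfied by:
  {q: True, a: False}


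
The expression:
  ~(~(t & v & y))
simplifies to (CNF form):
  t & v & y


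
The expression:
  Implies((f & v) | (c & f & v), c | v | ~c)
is always true.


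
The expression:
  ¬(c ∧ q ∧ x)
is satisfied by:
  {c: False, q: False, x: False}
  {x: True, c: False, q: False}
  {q: True, c: False, x: False}
  {x: True, q: True, c: False}
  {c: True, x: False, q: False}
  {x: True, c: True, q: False}
  {q: True, c: True, x: False}


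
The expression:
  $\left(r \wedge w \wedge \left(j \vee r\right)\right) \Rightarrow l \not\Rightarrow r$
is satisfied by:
  {w: False, r: False}
  {r: True, w: False}
  {w: True, r: False}


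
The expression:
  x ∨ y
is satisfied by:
  {y: True, x: True}
  {y: True, x: False}
  {x: True, y: False}


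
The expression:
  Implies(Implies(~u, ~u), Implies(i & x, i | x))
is always true.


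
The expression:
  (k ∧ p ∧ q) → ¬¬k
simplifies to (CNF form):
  True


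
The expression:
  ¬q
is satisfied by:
  {q: False}


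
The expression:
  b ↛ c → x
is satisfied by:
  {x: True, c: True, b: False}
  {x: True, c: False, b: False}
  {c: True, x: False, b: False}
  {x: False, c: False, b: False}
  {x: True, b: True, c: True}
  {x: True, b: True, c: False}
  {b: True, c: True, x: False}


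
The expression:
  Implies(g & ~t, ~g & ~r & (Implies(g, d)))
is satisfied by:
  {t: True, g: False}
  {g: False, t: False}
  {g: True, t: True}


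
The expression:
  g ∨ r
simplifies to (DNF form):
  g ∨ r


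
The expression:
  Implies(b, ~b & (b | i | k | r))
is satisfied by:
  {b: False}


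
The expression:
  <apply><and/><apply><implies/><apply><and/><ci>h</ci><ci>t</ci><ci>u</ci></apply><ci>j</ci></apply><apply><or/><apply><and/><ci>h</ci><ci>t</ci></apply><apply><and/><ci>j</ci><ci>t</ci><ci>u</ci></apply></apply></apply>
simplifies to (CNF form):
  <apply><and/><ci>t</ci><apply><or/><ci>h</ci><ci>u</ci></apply><apply><or/><ci>j</ci><apply><not/><ci>u</ci></apply></apply></apply>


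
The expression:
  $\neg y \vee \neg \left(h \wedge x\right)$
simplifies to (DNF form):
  $\neg h \vee \neg x \vee \neg y$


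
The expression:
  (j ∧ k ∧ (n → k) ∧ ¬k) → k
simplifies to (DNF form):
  True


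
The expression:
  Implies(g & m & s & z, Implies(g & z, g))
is always true.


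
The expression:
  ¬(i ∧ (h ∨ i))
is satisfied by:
  {i: False}


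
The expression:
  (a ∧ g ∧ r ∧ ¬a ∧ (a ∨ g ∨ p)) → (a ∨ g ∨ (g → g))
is always true.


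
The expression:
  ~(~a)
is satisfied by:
  {a: True}


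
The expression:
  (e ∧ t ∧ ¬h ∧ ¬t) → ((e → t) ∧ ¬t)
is always true.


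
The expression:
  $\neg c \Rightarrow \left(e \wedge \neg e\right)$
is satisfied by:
  {c: True}


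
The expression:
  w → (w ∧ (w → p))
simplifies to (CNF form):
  p ∨ ¬w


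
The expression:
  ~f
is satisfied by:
  {f: False}


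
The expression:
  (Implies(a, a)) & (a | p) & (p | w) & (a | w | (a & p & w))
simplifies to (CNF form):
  (a | p) & (a | w) & (p | w) & (a | p | w)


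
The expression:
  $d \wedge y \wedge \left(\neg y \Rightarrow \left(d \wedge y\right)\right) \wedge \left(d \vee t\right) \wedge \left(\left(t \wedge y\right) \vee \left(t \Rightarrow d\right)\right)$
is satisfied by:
  {d: True, y: True}


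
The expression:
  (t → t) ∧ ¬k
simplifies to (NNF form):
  ¬k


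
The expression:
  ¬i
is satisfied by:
  {i: False}


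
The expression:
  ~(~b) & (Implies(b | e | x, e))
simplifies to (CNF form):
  b & e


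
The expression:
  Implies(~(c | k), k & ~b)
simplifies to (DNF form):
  c | k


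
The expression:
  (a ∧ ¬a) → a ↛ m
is always true.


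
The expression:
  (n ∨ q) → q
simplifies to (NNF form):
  q ∨ ¬n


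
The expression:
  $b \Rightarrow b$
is always true.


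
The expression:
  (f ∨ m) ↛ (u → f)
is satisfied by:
  {m: True, u: True, f: False}


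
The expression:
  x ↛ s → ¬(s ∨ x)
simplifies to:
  s ∨ ¬x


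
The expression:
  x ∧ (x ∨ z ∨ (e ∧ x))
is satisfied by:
  {x: True}


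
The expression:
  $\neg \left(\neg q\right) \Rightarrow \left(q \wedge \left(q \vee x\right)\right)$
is always true.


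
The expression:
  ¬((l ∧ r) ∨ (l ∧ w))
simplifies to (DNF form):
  (¬r ∧ ¬w) ∨ ¬l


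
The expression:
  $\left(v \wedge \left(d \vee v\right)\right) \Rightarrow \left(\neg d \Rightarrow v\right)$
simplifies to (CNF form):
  $\text{True}$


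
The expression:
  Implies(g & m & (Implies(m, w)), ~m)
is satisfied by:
  {w: False, m: False, g: False}
  {g: True, w: False, m: False}
  {m: True, w: False, g: False}
  {g: True, m: True, w: False}
  {w: True, g: False, m: False}
  {g: True, w: True, m: False}
  {m: True, w: True, g: False}


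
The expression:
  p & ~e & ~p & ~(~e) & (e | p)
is never true.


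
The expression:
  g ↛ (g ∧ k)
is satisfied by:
  {g: True, k: False}


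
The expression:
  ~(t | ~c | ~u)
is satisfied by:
  {c: True, u: True, t: False}


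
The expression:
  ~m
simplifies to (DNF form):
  ~m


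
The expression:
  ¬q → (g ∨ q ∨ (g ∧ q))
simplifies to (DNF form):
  g ∨ q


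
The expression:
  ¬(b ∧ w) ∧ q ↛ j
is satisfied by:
  {q: True, w: False, j: False, b: False}
  {b: True, q: True, w: False, j: False}
  {w: True, q: True, b: False, j: False}


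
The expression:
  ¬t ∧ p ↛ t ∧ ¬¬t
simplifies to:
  False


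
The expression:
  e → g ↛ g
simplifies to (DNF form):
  ¬e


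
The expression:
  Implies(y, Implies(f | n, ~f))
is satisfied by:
  {y: False, f: False}
  {f: True, y: False}
  {y: True, f: False}


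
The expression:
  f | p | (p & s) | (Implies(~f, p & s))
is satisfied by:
  {p: True, f: True}
  {p: True, f: False}
  {f: True, p: False}


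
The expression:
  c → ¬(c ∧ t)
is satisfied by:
  {c: False, t: False}
  {t: True, c: False}
  {c: True, t: False}


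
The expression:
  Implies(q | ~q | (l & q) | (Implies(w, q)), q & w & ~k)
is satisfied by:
  {w: True, q: True, k: False}


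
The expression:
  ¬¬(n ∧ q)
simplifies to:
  n ∧ q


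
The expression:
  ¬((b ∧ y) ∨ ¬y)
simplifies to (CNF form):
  y ∧ ¬b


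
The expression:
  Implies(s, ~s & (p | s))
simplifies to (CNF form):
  ~s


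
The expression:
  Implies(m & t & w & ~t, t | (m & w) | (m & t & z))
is always true.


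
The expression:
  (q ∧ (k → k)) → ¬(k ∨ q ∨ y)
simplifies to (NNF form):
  ¬q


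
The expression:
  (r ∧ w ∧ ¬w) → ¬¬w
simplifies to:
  True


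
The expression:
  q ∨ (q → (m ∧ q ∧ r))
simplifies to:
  True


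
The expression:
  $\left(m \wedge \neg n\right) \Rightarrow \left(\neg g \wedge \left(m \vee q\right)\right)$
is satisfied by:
  {n: True, g: False, m: False}
  {g: False, m: False, n: False}
  {n: True, m: True, g: False}
  {m: True, g: False, n: False}
  {n: True, g: True, m: False}
  {g: True, n: False, m: False}
  {n: True, m: True, g: True}


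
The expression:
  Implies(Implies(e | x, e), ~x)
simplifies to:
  ~e | ~x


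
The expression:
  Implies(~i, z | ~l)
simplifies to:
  i | z | ~l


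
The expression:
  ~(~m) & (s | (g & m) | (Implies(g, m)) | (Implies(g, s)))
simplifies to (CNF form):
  m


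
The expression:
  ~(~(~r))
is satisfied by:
  {r: False}


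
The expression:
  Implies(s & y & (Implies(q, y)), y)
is always true.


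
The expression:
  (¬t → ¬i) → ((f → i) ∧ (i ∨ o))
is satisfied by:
  {i: True, o: True, f: False}
  {i: True, f: False, o: False}
  {i: True, o: True, f: True}
  {i: True, f: True, o: False}
  {o: True, f: False, i: False}


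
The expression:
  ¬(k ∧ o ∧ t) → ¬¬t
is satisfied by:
  {t: True}


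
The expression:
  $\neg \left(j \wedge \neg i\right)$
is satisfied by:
  {i: True, j: False}
  {j: False, i: False}
  {j: True, i: True}


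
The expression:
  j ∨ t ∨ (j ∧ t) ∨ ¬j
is always true.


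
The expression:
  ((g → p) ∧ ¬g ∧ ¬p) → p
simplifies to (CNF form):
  g ∨ p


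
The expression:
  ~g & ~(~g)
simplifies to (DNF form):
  False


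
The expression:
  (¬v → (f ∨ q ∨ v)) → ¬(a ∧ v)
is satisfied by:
  {v: False, a: False}
  {a: True, v: False}
  {v: True, a: False}


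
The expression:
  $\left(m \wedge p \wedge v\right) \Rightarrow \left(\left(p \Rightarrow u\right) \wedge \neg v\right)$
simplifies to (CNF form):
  $\neg m \vee \neg p \vee \neg v$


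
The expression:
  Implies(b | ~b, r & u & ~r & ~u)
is never true.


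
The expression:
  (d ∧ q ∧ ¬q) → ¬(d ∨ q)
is always true.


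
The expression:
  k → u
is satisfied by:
  {u: True, k: False}
  {k: False, u: False}
  {k: True, u: True}


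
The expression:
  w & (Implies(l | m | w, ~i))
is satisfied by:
  {w: True, i: False}


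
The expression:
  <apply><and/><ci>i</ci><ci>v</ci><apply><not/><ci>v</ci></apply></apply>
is never true.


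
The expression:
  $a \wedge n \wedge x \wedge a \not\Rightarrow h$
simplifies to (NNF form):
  $a \wedge n \wedge x \wedge \neg h$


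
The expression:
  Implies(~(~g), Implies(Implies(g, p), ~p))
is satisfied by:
  {p: False, g: False}
  {g: True, p: False}
  {p: True, g: False}


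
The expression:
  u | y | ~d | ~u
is always true.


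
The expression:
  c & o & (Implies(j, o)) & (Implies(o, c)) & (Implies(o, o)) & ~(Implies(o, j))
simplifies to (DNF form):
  c & o & ~j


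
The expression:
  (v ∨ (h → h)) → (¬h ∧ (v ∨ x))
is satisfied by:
  {x: True, v: True, h: False}
  {x: True, v: False, h: False}
  {v: True, x: False, h: False}


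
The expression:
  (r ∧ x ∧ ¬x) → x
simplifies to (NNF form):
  True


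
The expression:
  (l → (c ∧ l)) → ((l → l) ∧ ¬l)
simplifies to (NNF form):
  ¬c ∨ ¬l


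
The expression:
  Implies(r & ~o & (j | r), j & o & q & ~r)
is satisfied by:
  {o: True, r: False}
  {r: False, o: False}
  {r: True, o: True}


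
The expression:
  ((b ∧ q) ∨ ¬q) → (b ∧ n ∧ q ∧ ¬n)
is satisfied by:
  {q: True, b: False}


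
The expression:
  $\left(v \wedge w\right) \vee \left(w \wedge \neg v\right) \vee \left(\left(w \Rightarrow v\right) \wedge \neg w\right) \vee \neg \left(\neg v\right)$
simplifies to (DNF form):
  $\text{True}$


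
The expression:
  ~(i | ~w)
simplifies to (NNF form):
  w & ~i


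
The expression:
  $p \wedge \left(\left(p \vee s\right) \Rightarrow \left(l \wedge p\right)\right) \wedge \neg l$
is never true.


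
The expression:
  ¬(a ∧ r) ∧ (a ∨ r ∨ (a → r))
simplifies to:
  ¬a ∨ ¬r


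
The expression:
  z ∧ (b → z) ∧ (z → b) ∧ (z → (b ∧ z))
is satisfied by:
  {z: True, b: True}


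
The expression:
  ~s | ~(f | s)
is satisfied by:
  {s: False}


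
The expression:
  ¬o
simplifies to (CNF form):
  ¬o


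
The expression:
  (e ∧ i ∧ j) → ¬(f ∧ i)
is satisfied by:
  {e: False, i: False, j: False, f: False}
  {f: True, e: False, i: False, j: False}
  {j: True, e: False, i: False, f: False}
  {f: True, j: True, e: False, i: False}
  {i: True, f: False, e: False, j: False}
  {f: True, i: True, e: False, j: False}
  {j: True, i: True, f: False, e: False}
  {f: True, j: True, i: True, e: False}
  {e: True, j: False, i: False, f: False}
  {f: True, e: True, j: False, i: False}
  {j: True, e: True, f: False, i: False}
  {f: True, j: True, e: True, i: False}
  {i: True, e: True, j: False, f: False}
  {f: True, i: True, e: True, j: False}
  {j: True, i: True, e: True, f: False}


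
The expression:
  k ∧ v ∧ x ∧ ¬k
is never true.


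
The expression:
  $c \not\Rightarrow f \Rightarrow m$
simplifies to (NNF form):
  $f \vee m \vee \neg c$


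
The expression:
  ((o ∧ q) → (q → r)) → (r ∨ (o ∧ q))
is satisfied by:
  {r: True, q: True, o: True}
  {r: True, q: True, o: False}
  {r: True, o: True, q: False}
  {r: True, o: False, q: False}
  {q: True, o: True, r: False}


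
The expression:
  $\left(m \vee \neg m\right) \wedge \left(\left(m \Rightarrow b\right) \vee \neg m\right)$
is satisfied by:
  {b: True, m: False}
  {m: False, b: False}
  {m: True, b: True}


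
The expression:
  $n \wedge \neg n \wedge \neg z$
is never true.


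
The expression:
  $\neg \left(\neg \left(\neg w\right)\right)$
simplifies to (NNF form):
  $\neg w$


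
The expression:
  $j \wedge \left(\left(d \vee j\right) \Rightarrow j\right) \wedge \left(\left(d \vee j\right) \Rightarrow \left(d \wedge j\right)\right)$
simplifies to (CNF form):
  $d \wedge j$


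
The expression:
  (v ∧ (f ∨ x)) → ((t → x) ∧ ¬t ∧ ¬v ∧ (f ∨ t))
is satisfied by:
  {x: False, v: False, f: False}
  {f: True, x: False, v: False}
  {x: True, f: False, v: False}
  {f: True, x: True, v: False}
  {v: True, f: False, x: False}


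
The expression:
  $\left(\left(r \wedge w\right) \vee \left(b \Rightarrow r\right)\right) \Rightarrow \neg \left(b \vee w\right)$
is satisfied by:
  {w: False, b: False, r: False}
  {r: True, w: False, b: False}
  {b: True, w: False, r: False}
  {b: True, w: True, r: False}


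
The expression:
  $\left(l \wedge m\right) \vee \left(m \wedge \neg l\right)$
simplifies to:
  $m$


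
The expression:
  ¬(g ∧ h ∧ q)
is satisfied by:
  {h: False, q: False, g: False}
  {g: True, h: False, q: False}
  {q: True, h: False, g: False}
  {g: True, q: True, h: False}
  {h: True, g: False, q: False}
  {g: True, h: True, q: False}
  {q: True, h: True, g: False}


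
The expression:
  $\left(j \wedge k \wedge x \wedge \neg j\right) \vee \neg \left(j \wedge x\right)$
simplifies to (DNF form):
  $\neg j \vee \neg x$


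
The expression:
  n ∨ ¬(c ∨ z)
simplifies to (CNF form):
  (n ∨ ¬c) ∧ (n ∨ ¬z)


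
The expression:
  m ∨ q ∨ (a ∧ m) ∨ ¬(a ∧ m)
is always true.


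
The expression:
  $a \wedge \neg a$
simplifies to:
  $\text{False}$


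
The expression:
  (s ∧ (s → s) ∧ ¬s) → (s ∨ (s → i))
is always true.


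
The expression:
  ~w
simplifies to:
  ~w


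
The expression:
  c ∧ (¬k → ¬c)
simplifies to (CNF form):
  c ∧ k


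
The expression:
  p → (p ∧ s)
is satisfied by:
  {s: True, p: False}
  {p: False, s: False}
  {p: True, s: True}


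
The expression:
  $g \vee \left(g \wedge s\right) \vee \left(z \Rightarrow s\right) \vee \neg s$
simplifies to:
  $\text{True}$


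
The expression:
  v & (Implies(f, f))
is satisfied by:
  {v: True}


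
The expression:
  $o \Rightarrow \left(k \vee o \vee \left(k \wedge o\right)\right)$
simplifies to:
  $\text{True}$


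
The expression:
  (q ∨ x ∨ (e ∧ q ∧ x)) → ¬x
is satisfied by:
  {x: False}


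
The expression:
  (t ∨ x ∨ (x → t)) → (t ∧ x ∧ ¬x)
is never true.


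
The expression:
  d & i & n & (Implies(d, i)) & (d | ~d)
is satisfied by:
  {i: True, d: True, n: True}


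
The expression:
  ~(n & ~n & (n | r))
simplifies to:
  True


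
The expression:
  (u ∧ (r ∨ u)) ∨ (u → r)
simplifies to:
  True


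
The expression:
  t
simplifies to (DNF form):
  t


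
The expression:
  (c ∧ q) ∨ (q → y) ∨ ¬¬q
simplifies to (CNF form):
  True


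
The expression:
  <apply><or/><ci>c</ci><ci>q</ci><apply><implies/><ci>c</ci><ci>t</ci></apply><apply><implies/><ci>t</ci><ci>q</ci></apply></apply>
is always true.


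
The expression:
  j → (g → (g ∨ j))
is always true.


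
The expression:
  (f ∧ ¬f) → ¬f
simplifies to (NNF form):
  True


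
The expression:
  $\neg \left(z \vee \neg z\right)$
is never true.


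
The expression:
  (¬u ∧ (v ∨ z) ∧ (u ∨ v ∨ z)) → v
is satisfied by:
  {v: True, u: True, z: False}
  {v: True, u: False, z: False}
  {u: True, v: False, z: False}
  {v: False, u: False, z: False}
  {z: True, v: True, u: True}
  {z: True, v: True, u: False}
  {z: True, u: True, v: False}


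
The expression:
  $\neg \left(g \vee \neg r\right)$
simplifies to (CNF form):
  $r \wedge \neg g$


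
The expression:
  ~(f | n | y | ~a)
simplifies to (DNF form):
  a & ~f & ~n & ~y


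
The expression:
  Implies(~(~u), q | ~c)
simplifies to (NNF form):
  q | ~c | ~u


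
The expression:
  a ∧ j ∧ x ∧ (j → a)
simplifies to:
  a ∧ j ∧ x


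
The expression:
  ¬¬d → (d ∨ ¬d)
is always true.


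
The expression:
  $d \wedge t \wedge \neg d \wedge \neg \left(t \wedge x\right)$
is never true.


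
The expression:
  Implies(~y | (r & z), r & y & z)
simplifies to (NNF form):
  y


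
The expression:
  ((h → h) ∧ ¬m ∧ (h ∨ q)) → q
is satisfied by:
  {q: True, m: True, h: False}
  {q: True, h: False, m: False}
  {m: True, h: False, q: False}
  {m: False, h: False, q: False}
  {q: True, m: True, h: True}
  {q: True, h: True, m: False}
  {m: True, h: True, q: False}


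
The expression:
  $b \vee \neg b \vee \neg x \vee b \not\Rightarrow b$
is always true.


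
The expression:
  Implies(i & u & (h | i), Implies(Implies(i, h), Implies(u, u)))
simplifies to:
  True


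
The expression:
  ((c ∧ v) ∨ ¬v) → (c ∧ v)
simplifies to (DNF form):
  v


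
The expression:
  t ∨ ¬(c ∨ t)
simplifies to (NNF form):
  t ∨ ¬c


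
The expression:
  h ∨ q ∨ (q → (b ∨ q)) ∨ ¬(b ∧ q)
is always true.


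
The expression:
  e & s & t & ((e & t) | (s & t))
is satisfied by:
  {t: True, e: True, s: True}


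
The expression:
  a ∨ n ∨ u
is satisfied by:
  {n: True, a: True, u: True}
  {n: True, a: True, u: False}
  {n: True, u: True, a: False}
  {n: True, u: False, a: False}
  {a: True, u: True, n: False}
  {a: True, u: False, n: False}
  {u: True, a: False, n: False}


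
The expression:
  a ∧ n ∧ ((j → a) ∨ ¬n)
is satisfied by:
  {a: True, n: True}


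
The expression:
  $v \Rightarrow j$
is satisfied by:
  {j: True, v: False}
  {v: False, j: False}
  {v: True, j: True}


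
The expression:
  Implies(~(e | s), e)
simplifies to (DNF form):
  e | s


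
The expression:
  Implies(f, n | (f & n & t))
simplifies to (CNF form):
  n | ~f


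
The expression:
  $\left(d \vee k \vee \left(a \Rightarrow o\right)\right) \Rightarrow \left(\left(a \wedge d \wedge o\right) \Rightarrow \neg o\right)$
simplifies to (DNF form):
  $\neg a \vee \neg d \vee \neg o$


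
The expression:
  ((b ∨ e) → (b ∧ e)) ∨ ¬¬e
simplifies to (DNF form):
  e ∨ ¬b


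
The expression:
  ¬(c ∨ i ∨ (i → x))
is never true.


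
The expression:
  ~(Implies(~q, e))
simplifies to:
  ~e & ~q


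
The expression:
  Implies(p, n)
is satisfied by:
  {n: True, p: False}
  {p: False, n: False}
  {p: True, n: True}


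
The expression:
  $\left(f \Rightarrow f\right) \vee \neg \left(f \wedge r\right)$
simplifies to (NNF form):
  $\text{True}$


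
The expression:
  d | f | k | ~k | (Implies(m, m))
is always true.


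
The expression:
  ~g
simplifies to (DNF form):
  ~g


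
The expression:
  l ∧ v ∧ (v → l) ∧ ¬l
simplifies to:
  False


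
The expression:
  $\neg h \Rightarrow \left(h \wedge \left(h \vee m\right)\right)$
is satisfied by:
  {h: True}


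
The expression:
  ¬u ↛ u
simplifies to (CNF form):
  True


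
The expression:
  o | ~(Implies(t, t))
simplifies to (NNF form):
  o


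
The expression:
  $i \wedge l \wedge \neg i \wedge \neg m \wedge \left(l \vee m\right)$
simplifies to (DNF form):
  $\text{False}$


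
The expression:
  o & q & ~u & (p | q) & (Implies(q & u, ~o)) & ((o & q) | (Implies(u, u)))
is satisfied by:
  {o: True, q: True, u: False}


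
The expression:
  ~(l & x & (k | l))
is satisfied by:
  {l: False, x: False}
  {x: True, l: False}
  {l: True, x: False}


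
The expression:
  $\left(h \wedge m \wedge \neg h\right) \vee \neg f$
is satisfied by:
  {f: False}


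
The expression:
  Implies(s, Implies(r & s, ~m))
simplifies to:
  ~m | ~r | ~s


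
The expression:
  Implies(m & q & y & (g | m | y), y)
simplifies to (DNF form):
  True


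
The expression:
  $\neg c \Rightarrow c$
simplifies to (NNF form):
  $c$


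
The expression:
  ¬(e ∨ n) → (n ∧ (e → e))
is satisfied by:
  {n: True, e: True}
  {n: True, e: False}
  {e: True, n: False}


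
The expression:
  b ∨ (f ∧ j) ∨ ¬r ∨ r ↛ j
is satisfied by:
  {b: True, f: True, r: False, j: False}
  {b: True, f: False, r: False, j: False}
  {f: True, j: False, b: False, r: False}
  {j: False, f: False, b: False, r: False}
  {j: True, b: True, f: True, r: False}
  {j: True, b: True, f: False, r: False}
  {j: True, f: True, b: False, r: False}
  {j: True, f: False, b: False, r: False}
  {r: True, b: True, f: True, j: False}
  {r: True, b: True, f: False, j: False}
  {r: True, f: True, b: False, j: False}
  {r: True, f: False, b: False, j: False}
  {j: True, r: True, b: True, f: True}
  {j: True, r: True, b: True, f: False}
  {j: True, r: True, f: True, b: False}
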